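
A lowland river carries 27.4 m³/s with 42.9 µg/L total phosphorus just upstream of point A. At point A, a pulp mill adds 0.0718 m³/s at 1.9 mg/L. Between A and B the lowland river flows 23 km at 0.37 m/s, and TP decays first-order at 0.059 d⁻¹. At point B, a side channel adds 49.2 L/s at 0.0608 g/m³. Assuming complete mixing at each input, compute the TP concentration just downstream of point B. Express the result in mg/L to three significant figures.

42.9 µg/L = 0.0429 mg/L.
After input A: C = (27.4·0.0429 + 0.0718·1.9) / 27.47 = 0.04775 mg/L.
Over the 23 km reach to input B (t = 6.216e+04 s = 0.7195 d), decay gives C = 0.04775·exp(−0.059·0.7195) = 0.04577 mg/L.
49.2 L/s = 0.0492 m³/s.
After input B: C = (27.47·0.04577 + 0.0492·0.0608) / 27.52 = 0.0458 mg/L.

0.0458 mg/L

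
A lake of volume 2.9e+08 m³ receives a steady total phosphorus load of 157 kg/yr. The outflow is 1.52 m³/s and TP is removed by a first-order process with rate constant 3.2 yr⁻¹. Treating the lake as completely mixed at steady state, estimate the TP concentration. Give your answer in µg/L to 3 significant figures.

Outflow Q = 1.52 m³/s × 3.156e+07 s/yr = 4.797e+07 m³/yr.
Steady-state CSTR mass balance: W = Q·C + k·V·C, so C = W/(Q + kV).
Q + kV = 4.797e+07 + 3.2·2.9e+08 = 9.76e+08 m³/yr.
C = 157/9.76e+08 = 1.609e-07 kg/m³ = 0.0001609 mg/L = 0.1609 µg/L.

0.161 µg/L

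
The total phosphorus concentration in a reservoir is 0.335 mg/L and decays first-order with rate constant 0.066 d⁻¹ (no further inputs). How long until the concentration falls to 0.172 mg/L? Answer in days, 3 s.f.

10.1 d

t = ln(C₀/C)/k = ln(0.335/0.172)/0.066 = 0.6666/0.066 = 10.1 d.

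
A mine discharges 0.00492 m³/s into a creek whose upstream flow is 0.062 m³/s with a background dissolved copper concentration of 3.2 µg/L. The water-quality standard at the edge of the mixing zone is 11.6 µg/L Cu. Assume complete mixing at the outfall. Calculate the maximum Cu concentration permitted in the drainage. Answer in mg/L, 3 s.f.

3.2 µg/L = 0.0032 mg/L.
11.6 µg/L = 0.0116 mg/L.
Mass balance: 0.0116·0.06692 = 0.00492·Cₑ + 0.062·0.0032.
Cₑ = (0.0007763 − 0.0001984) / 0.00492 = 0.1175 mg/L.

0.117 mg/L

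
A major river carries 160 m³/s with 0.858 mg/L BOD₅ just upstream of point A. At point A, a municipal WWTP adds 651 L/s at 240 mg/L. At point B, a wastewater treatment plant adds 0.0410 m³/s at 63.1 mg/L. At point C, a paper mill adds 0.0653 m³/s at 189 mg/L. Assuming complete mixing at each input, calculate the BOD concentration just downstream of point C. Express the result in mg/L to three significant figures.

1.92 mg/L

651 L/s = 0.651 m³/s.
After input A: C = (160·0.858 + 0.651·240) / 160.7 = 1.827 mg/L.
After input B: C = (160.7·1.827 + 0.041·63.1) / 160.7 = 1.843 mg/L.
After input C: C = (160.7·1.843 + 0.0653·189) / 160.8 = 1.919 mg/L.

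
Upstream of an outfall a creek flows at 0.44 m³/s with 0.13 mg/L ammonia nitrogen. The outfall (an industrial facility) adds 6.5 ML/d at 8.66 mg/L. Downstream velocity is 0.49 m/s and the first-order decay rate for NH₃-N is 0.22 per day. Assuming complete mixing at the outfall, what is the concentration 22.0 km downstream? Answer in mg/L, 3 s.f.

6.5 ML/d = 0.07523 m³/s.
After complete mixing, C₀ = (0.07523·8.66 + 0.44·0.13) / 0.5152 = 1.376 mg/L.
Travel time t = 2.2e+04 m / 0.49 m/s = 4.49e+04 s = 0.5197 d.
C = 1.376·exp(−0.22·0.5197) = 1.376·0.892 = 1.227 mg/L.

1.23 mg/L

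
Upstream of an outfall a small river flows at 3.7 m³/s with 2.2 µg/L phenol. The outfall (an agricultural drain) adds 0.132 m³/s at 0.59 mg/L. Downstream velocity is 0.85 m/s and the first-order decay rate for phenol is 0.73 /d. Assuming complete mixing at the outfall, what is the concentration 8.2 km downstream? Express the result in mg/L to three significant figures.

0.0207 mg/L

2.2 µg/L = 0.0022 mg/L.
After complete mixing, C₀ = (0.132·0.59 + 3.7·0.0022) / 3.832 = 0.02245 mg/L.
Travel time t = 8200 m / 0.85 m/s = 9647 s = 0.1117 d.
C = 0.02245·exp(−0.73·0.1117) = 0.02245·0.9217 = 0.02069 mg/L.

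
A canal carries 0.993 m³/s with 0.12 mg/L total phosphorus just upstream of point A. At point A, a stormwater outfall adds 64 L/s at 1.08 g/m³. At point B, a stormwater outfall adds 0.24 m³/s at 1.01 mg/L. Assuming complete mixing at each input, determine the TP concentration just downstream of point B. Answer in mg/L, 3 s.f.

64 L/s = 0.064 m³/s.
After input A: C = (0.993·0.12 + 0.064·1.08) / 1.057 = 0.1781 mg/L.
After input B: C = (1.057·0.1781 + 0.24·1.01) / 1.297 = 0.3321 mg/L.

0.332 mg/L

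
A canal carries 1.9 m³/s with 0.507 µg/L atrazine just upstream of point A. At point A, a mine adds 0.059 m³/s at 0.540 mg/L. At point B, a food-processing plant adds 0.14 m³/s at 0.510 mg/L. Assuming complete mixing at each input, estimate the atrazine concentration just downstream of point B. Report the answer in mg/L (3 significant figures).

0.507 µg/L = 0.000507 mg/L.
After input A: C = (1.9·0.000507 + 0.059·0.54) / 1.959 = 0.01676 mg/L.
After input B: C = (1.959·0.01676 + 0.14·0.51) / 2.099 = 0.04965 mg/L.

0.0497 mg/L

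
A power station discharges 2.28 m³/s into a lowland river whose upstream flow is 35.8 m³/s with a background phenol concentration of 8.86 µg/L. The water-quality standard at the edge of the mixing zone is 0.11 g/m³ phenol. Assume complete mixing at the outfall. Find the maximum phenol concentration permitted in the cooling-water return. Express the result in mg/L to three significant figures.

8.86 µg/L = 0.00886 mg/L.
Mass balance: 0.11·38.08 = 2.28·Cₑ + 35.8·0.00886.
Cₑ = (4.189 − 0.3172) / 2.28 = 1.698 mg/L.

1.70 mg/L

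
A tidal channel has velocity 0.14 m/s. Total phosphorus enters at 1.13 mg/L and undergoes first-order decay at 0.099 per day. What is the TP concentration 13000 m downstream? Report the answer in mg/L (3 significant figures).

1.02 mg/L

Travel time t = 13000 m / 0.14 m/s = 1.3e+04/0.14 = 9.286e+04 s = 1.075 d.
First-order decay: C = 1.13·exp(−0.099·1.075) = 1.13·0.8991 = 1.016 mg/L.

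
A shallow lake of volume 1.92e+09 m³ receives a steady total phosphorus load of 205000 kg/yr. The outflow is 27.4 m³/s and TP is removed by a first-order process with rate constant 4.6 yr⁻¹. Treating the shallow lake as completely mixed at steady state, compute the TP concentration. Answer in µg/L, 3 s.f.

21.1 µg/L

Outflow Q = 27.4 m³/s × 3.156e+07 s/yr = 8.647e+08 m³/yr.
Steady-state CSTR mass balance: W = Q·C + k·V·C, so C = W/(Q + kV).
Q + kV = 8.647e+08 + 4.6·1.92e+09 = 9.697e+09 m³/yr.
C = 205000/9.697e+09 = 2.114e-05 kg/m³ = 0.02114 mg/L = 21.14 µg/L.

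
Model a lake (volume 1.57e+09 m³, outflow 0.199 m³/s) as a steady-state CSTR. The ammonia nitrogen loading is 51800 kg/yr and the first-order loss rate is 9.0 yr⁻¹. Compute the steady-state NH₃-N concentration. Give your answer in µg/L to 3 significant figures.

Outflow Q = 0.199 m³/s × 3.156e+07 s/yr = 6.28e+06 m³/yr.
Steady-state CSTR mass balance: W = Q·C + k·V·C, so C = W/(Q + kV).
Q + kV = 6.28e+06 + 9.0·1.57e+09 = 1.414e+10 m³/yr.
C = 51800/1.414e+10 = 3.664e-06 kg/m³ = 0.003664 mg/L = 3.664 µg/L.

3.66 µg/L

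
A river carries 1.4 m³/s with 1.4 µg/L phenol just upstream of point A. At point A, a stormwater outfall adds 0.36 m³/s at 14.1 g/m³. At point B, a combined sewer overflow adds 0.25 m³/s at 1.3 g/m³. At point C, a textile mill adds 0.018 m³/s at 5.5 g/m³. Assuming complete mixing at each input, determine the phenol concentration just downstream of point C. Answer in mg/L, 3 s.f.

1.4 µg/L = 0.0014 mg/L.
After input A: C = (1.4·0.0014 + 0.36·14.1) / 1.76 = 2.885 mg/L.
After input B: C = (1.76·2.885 + 0.25·1.3) / 2.01 = 2.688 mg/L.
After input C: C = (2.01·2.688 + 0.018·5.5) / 2.028 = 2.713 mg/L.

2.71 mg/L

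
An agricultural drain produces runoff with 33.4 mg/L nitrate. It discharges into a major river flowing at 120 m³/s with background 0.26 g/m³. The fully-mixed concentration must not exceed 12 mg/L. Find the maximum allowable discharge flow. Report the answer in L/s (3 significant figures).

Mass balance at complete mixing: C_std·(Q_w + Q_r) = Q_w·C_e + Q_r·C_b.
Rearranging, Q_w = Q_r·(C_std − C_b)/(C_e − C_std) = 120·(12 − 0.26) / (33.4 − 12) = 65.83 m³/s.
= 6.583e+04 L/s.

65800 L/s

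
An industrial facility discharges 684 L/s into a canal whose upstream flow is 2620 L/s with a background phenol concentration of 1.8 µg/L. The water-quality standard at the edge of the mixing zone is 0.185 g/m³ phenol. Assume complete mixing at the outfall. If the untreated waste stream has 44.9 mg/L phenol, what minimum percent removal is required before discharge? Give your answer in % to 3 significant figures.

684 L/s = 0.684 m³/s.
2620 L/s = 2.62 m³/s.
1.8 µg/L = 0.0018 mg/L.
Mass balance: 0.185·3.304 = 0.684·Cₑ + 2.62·0.0018.
Cₑ = (0.6112 − 0.004716) / 0.684 = 0.8867 mg/L.
Required removal = 1 − 0.8867/44.9 = 98.03 %.

98.0 %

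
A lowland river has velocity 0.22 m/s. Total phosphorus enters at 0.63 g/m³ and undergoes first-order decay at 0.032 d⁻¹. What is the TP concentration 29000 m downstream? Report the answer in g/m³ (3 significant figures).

Travel time t = 29000 m / 0.22 m/s = 2.9e+04/0.22 = 1.318e+05 s = 1.526 d.
First-order decay: C = 0.63·exp(−0.032·1.526) = 0.63·0.9524 = 0.6 g/m³.

0.600 g/m³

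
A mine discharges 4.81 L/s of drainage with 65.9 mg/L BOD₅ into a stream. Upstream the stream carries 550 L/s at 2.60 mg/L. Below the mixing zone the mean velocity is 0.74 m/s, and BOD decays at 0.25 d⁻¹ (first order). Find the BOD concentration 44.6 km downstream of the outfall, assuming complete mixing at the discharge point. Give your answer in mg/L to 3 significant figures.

4.81 L/s = 0.00481 m³/s.
550 L/s = 0.55 m³/s.
After complete mixing, C₀ = (0.00481·65.9 + 0.55·2.6) / 0.5548 = 3.149 mg/L.
Travel time t = 4.46e+04 m / 0.74 m/s = 6.027e+04 s = 0.6976 d.
C = 3.149·exp(−0.25·0.6976) = 3.149·0.84 = 2.645 mg/L.

2.64 mg/L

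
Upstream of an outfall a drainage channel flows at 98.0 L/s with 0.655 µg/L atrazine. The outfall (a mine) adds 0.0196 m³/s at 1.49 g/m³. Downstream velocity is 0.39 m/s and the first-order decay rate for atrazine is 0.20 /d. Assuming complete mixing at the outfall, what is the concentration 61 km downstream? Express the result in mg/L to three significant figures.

0.173 mg/L

98.0 L/s = 0.098 m³/s.
0.655 µg/L = 0.000655 mg/L.
After complete mixing, C₀ = (0.0196·1.49 + 0.098·0.000655) / 0.1176 = 0.2489 mg/L.
Travel time t = 6.1e+04 m / 0.39 m/s = 1.564e+05 s = 1.81 d.
C = 0.2489·exp(−0.20·1.81) = 0.2489·0.6962 = 0.1733 mg/L.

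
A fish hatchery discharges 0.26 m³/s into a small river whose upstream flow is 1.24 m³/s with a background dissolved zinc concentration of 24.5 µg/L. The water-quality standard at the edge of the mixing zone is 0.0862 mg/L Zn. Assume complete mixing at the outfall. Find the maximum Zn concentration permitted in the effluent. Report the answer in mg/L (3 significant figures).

24.5 µg/L = 0.0245 mg/L.
Mass balance: 0.0862·1.5 = 0.26·Cₑ + 1.24·0.0245.
Cₑ = (0.1293 − 0.03038) / 0.26 = 0.3805 mg/L.

0.380 mg/L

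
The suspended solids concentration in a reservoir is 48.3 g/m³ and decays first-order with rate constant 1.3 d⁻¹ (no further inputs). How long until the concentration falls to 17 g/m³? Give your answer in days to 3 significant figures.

0.803 d

t = ln(C₀/C)/k = ln(48.3/17)/1.3 = 1.044/1.3 = 0.8032 d.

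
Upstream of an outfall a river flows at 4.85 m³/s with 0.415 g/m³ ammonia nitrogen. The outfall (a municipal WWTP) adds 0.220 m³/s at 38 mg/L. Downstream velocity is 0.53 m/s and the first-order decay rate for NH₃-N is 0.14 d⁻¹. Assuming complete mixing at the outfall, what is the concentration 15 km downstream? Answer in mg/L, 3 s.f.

1.95 mg/L

After complete mixing, C₀ = (0.22·38 + 4.85·0.415) / 5.07 = 2.046 mg/L.
Travel time t = 1.5e+04 m / 0.53 m/s = 2.83e+04 s = 0.3276 d.
C = 2.046·exp(−0.14·0.3276) = 2.046·0.9552 = 1.954 mg/L.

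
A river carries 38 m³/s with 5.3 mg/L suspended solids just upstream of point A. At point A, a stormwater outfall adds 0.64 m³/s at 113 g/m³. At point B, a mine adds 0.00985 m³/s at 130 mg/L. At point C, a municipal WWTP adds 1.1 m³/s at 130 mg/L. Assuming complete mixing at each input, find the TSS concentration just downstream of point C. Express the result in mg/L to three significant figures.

After input A: C = (38·5.3 + 0.64·113) / 38.64 = 7.084 mg/L.
After input B: C = (38.64·7.084 + 0.00985·130) / 38.65 = 7.115 mg/L.
After input C: C = (38.65·7.115 + 1.1·130) / 39.75 = 10.52 mg/L.

10.5 mg/L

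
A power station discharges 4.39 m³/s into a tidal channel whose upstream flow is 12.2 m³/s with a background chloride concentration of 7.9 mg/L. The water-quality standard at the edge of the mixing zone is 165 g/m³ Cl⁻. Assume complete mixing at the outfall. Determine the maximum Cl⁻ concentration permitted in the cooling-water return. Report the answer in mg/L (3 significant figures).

602 mg/L

Mass balance: 165·16.59 = 4.39·Cₑ + 12.2·7.9.
Cₑ = (2737 − 96.38) / 4.39 = 601.6 mg/L.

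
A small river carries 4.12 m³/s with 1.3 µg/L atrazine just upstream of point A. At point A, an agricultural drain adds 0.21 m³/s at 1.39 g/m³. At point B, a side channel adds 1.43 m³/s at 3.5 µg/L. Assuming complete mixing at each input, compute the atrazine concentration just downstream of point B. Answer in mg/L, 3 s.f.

1.3 µg/L = 0.0013 mg/L.
After input A: C = (4.12·0.0013 + 0.21·1.39) / 4.33 = 0.06865 mg/L.
3.5 µg/L = 0.0035 mg/L.
After input B: C = (4.33·0.06865 + 1.43·0.0035) / 5.76 = 0.05248 mg/L.

0.0525 mg/L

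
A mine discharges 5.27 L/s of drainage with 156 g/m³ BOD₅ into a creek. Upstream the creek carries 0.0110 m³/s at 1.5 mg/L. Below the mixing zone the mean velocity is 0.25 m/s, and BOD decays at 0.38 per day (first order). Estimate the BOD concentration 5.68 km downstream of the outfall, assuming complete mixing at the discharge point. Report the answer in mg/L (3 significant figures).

5.27 L/s = 0.00527 m³/s.
After complete mixing, C₀ = (0.00527·156 + 0.011·1.5) / 0.01627 = 51.54 mg/L.
Travel time t = 5680 m / 0.25 m/s = 2.272e+04 s = 0.263 d.
C = 51.54·exp(−0.38·0.263) = 51.54·0.9049 = 46.64 mg/L.

46.6 mg/L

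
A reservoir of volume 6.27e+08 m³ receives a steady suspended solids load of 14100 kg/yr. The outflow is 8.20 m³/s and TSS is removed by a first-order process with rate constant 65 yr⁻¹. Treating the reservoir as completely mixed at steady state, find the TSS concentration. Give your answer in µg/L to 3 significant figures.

Outflow Q = 8.20 m³/s × 3.156e+07 s/yr = 2.588e+08 m³/yr.
Steady-state CSTR mass balance: W = Q·C + k·V·C, so C = W/(Q + kV).
Q + kV = 2.588e+08 + 65·6.27e+08 = 4.101e+10 m³/yr.
C = 14100/4.101e+10 = 3.438e-07 kg/m³ = 0.0003438 mg/L = 0.3438 µg/L.

0.344 µg/L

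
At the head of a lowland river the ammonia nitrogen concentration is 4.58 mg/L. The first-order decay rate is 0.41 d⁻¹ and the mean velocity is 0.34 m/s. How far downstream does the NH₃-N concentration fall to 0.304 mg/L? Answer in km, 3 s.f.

From C = C₀·e^(−kt), t = ln(C₀/C)/k = ln(4.58/0.304)/0.41 = 2.712/0.41 = 6.616 d.
Distance = v·t = 0.34 m/s × 5.716e+05 s = 1.943e+05 m = 194.3 km.

194 km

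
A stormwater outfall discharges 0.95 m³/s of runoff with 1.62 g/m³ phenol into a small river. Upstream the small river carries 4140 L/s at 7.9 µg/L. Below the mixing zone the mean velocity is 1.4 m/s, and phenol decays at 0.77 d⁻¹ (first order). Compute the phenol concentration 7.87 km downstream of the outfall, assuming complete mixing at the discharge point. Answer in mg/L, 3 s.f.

4140 L/s = 4.14 m³/s.
7.9 µg/L = 0.0079 mg/L.
After complete mixing, C₀ = (0.95·1.62 + 4.14·0.0079) / 5.09 = 0.3088 mg/L.
Travel time t = 7870 m / 1.4 m/s = 5621 s = 0.06506 d.
C = 0.3088·exp(−0.77·0.06506) = 0.3088·0.9511 = 0.2937 mg/L.

0.294 mg/L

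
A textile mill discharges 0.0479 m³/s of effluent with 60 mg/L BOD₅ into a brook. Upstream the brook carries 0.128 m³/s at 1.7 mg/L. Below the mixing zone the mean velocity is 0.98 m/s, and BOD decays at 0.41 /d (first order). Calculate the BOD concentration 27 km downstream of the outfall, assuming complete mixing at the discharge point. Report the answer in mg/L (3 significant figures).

After complete mixing, C₀ = (0.0479·60 + 0.128·1.7) / 0.1759 = 17.58 mg/L.
Travel time t = 2.7e+04 m / 0.98 m/s = 2.755e+04 s = 0.3189 d.
C = 17.58·exp(−0.41·0.3189) = 17.58·0.8774 = 15.42 mg/L.

15.4 mg/L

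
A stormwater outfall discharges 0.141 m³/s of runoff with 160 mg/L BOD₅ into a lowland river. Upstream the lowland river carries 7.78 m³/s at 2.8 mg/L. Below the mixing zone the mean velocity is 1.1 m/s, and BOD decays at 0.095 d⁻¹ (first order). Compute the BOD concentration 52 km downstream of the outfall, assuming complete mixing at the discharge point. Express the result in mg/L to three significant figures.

After complete mixing, C₀ = (0.141·160 + 7.78·2.8) / 7.921 = 5.598 mg/L.
Travel time t = 5.2e+04 m / 1.1 m/s = 4.727e+04 s = 0.5471 d.
C = 5.598·exp(−0.095·0.5471) = 5.598·0.9493 = 5.315 mg/L.

5.31 mg/L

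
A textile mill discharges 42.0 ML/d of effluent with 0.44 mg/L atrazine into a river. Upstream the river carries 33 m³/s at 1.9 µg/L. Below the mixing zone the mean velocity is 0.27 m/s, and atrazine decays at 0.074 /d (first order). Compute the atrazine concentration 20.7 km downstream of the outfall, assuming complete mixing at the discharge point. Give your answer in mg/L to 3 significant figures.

42.0 ML/d = 0.4861 m³/s.
1.9 µg/L = 0.0019 mg/L.
After complete mixing, C₀ = (0.4861·0.44 + 33·0.0019) / 33.49 = 0.00826 mg/L.
Travel time t = 2.07e+04 m / 0.27 m/s = 7.667e+04 s = 0.8873 d.
C = 0.00826·exp(−0.074·0.8873) = 0.00826·0.9364 = 0.007735 mg/L.

0.00773 mg/L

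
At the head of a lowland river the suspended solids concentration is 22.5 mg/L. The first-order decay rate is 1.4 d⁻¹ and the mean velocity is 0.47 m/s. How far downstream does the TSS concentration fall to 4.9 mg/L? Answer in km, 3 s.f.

From C = C₀·e^(−kt), t = ln(C₀/C)/k = ln(22.5/4.9)/1.4 = 1.524/1.4 = 1.089 d.
Distance = v·t = 0.47 m/s × 9.407e+04 s = 4.421e+04 m = 44.21 km.

44.2 km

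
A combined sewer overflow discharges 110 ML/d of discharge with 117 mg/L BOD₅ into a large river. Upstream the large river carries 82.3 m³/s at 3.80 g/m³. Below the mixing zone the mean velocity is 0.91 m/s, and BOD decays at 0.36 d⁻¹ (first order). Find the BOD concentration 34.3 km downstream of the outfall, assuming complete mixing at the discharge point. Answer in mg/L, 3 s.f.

110 ML/d = 1.273 m³/s.
After complete mixing, C₀ = (1.273·117 + 82.3·3.8) / 83.57 = 5.524 mg/L.
Travel time t = 3.43e+04 m / 0.91 m/s = 3.769e+04 s = 0.4363 d.
C = 5.524·exp(−0.36·0.4363) = 5.524·0.8547 = 4.722 mg/L.

4.72 mg/L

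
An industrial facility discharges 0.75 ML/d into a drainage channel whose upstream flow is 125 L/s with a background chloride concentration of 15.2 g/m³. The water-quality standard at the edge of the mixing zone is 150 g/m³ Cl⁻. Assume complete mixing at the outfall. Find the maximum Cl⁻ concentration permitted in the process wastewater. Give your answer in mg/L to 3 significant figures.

0.75 ML/d = 0.008681 m³/s.
125 L/s = 0.125 m³/s.
Mass balance: 150·0.1337 = 0.008681·Cₑ + 0.125·15.2.
Cₑ = (20.05 − 1.9) / 0.008681 = 2091 mg/L.

2090 mg/L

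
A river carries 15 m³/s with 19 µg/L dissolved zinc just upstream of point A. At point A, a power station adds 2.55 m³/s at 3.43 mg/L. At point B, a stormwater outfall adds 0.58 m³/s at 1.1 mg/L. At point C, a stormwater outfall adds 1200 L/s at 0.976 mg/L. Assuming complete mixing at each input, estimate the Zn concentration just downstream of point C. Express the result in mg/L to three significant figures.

19 µg/L = 0.019 mg/L.
After input A: C = (15·0.019 + 2.55·3.43) / 17.55 = 0.5146 mg/L.
After input B: C = (17.55·0.5146 + 0.58·1.1) / 18.13 = 0.5333 mg/L.
1200 L/s = 1.2 m³/s.
After input C: C = (18.13·0.5333 + 1.2·0.976) / 19.33 = 0.5608 mg/L.

0.561 mg/L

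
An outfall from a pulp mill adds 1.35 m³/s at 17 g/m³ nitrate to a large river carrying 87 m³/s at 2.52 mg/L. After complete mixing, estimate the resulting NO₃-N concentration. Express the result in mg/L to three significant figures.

Conservation of mass across the mixing zone: C = (1.35·17 + 87·2.52) / (1.35 + 87) = 242.2/88.35 = 2.741 mg/L.

2.74 mg/L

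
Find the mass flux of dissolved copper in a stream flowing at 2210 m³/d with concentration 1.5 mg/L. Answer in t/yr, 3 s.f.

1.21 t/yr

2210 m³/d = 0.02558 m³/s.
Mass flux = Q·C = 0.02558 m³/s × 1.5 g/m³ = 0.03837 g/s.
= 0.03837 g/s × 31.56 = 1.211 t/yr.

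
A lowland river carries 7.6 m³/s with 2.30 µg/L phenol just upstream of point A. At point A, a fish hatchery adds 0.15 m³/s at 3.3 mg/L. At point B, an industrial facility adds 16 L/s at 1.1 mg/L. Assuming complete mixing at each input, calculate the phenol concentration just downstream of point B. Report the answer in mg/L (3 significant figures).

0.0683 mg/L

2.30 µg/L = 0.0023 mg/L.
After input A: C = (7.6·0.0023 + 0.15·3.3) / 7.75 = 0.06613 mg/L.
16 L/s = 0.016 m³/s.
After input B: C = (7.75·0.06613 + 0.016·1.1) / 7.766 = 0.06826 mg/L.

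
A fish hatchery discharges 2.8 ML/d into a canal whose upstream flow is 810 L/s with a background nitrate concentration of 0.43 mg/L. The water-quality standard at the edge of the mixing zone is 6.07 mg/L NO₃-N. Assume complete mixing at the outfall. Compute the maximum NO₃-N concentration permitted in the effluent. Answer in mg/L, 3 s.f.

147 mg/L

2.8 ML/d = 0.03241 m³/s.
810 L/s = 0.81 m³/s.
Mass balance: 6.07·0.8424 = 0.03241·Cₑ + 0.81·0.43.
Cₑ = (5.113 − 0.3483) / 0.03241 = 147 mg/L.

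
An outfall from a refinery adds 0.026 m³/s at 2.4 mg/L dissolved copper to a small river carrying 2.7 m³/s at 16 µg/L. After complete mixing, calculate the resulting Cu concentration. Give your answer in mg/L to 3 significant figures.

0.0387 mg/L

16 µg/L = 0.016 mg/L.
Flow-weighted mixing gives C = (0.026·2.4 + 2.7·0.016) / (0.026 + 2.7) = 0.1056/2.726 = 0.03874 mg/L.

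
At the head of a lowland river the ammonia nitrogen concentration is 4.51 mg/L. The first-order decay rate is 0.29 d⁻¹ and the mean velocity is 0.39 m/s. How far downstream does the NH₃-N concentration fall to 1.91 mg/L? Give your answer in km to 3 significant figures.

99.8 km

From C = C₀·e^(−kt), t = ln(C₀/C)/k = ln(4.51/1.91)/0.29 = 0.8592/0.29 = 2.963 d.
Distance = v·t = 0.39 m/s × 2.56e+05 s = 9.983e+04 m = 99.83 km.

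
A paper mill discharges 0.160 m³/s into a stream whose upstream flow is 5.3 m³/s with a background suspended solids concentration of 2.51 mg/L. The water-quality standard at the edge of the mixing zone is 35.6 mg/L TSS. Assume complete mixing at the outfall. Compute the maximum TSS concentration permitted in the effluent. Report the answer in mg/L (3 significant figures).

1130 mg/L

Mass balance: 35.6·5.46 = 0.16·Cₑ + 5.3·2.51.
Cₑ = (194.4 − 13.3) / 0.16 = 1132 mg/L.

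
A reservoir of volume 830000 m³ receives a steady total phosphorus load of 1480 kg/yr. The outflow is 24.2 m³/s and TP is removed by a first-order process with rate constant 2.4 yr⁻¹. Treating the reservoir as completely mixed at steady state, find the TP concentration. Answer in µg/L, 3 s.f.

Outflow Q = 24.2 m³/s × 3.156e+07 s/yr = 7.637e+08 m³/yr.
Steady-state CSTR mass balance: W = Q·C + k·V·C, so C = W/(Q + kV).
Q + kV = 7.637e+08 + 2.4·830000 = 7.657e+08 m³/yr.
C = 1480/7.657e+08 = 1.933e-06 kg/m³ = 0.001933 mg/L = 1.933 µg/L.

1.93 µg/L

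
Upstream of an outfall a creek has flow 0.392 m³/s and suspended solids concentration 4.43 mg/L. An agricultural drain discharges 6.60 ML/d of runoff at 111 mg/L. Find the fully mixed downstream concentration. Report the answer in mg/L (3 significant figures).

6.60 ML/d = 0.07639 m³/s.
Flow-weighted mixing gives C = (0.07639·111 + 0.392·4.43) / (0.07639 + 0.392) = 10.22/0.4684 = 21.81 mg/L.

21.8 mg/L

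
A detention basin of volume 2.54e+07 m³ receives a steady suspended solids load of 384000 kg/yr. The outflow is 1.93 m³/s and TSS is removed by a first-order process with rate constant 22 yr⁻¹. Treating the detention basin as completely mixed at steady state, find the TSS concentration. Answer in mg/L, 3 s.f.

0.620 mg/L

Outflow Q = 1.93 m³/s × 3.156e+07 s/yr = 6.091e+07 m³/yr.
Steady-state CSTR mass balance: W = Q·C + k·V·C, so C = W/(Q + kV).
Q + kV = 6.091e+07 + 22·2.54e+07 = 6.197e+08 m³/yr.
C = 384000/6.197e+08 = 0.0006196 kg/m³ = 0.6196 mg/L.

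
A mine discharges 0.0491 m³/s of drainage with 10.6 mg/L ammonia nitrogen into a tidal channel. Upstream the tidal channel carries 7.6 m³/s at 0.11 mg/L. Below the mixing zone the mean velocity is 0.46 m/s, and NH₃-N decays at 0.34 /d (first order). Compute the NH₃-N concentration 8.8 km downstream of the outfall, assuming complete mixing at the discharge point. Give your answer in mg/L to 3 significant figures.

0.164 mg/L

After complete mixing, C₀ = (0.0491·10.6 + 7.6·0.11) / 7.649 = 0.1773 mg/L.
Travel time t = 8800 m / 0.46 m/s = 1.913e+04 s = 0.2214 d.
C = 0.1773·exp(−0.34·0.2214) = 0.1773·0.9275 = 0.1645 mg/L.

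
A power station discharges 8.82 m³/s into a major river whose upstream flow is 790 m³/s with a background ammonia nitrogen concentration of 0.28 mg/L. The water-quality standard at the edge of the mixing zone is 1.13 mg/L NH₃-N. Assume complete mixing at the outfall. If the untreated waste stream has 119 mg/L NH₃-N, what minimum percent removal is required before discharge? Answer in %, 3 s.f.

35.1 %

Mass balance: 1.13·798.8 = 8.82·Cₑ + 790·0.28.
Cₑ = (902.7 − 221.2) / 8.82 = 77.26 mg/L.
Required removal = 1 − 77.26/119 = 35.07 %.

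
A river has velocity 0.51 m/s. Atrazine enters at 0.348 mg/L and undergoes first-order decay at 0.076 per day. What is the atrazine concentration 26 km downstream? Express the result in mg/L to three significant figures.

0.333 mg/L

Travel time t = 26 km / 0.51 m/s = 2.6e+04/0.51 = 5.098e+04 s = 0.5901 d.
First-order decay: C = 0.348·exp(−0.076·0.5901) = 0.348·0.9561 = 0.3327 mg/L.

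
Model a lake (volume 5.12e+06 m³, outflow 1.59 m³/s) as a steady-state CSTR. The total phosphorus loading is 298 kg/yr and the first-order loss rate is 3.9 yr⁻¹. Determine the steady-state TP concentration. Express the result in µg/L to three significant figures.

4.25 µg/L

Outflow Q = 1.59 m³/s × 3.156e+07 s/yr = 5.018e+07 m³/yr.
Steady-state CSTR mass balance: W = Q·C + k·V·C, so C = W/(Q + kV).
Q + kV = 5.018e+07 + 3.9·5.12e+06 = 7.014e+07 m³/yr.
C = 298/7.014e+07 = 4.248e-06 kg/m³ = 0.004248 mg/L = 4.248 µg/L.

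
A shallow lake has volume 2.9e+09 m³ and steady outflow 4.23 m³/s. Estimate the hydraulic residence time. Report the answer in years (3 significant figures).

21.7 yr

Q = 4.23 m³/s × 3.156e+07 s/yr = 1.335e+08 m³/yr.
Hydraulic residence time τ = V/Q = 2.9e+09/1.335e+08 = 21.72 yr.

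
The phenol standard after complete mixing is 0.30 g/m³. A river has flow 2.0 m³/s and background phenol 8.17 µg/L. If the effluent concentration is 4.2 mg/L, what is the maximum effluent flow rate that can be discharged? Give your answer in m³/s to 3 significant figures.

8.17 µg/L = 0.00817 mg/L.
Mass balance at complete mixing: C_std·(Q_w + Q_r) = Q_w·C_e + Q_r·C_b.
Rearranging, Q_w = Q_r·(C_std − C_b)/(C_e − C_std) = 2.0·(0.3 − 0.00817) / (4.2 − 0.3) = 0.1497 m³/s.

0.150 m³/s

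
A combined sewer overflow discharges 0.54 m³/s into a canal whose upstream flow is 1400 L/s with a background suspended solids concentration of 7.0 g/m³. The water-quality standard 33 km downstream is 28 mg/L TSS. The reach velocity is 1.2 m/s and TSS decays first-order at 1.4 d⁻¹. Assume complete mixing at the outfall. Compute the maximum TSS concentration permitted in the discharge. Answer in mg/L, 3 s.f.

1400 L/s = 1.4 m³/s.
Travel time to the compliance point: t = 3.3e+04/1.2 = 2.75e+04 s = 0.3183 d; decay factor exp(−1.4·0.3183) = 0.6404.
So the concentration just after mixing may be at most 28/0.6404 = 43.72 mg/L.
Mass balance: 43.72·1.94 = 0.54·Cₑ + 1.4·7.
Cₑ = (84.82 − 9.8) / 0.54 = 138.9 mg/L.

139 mg/L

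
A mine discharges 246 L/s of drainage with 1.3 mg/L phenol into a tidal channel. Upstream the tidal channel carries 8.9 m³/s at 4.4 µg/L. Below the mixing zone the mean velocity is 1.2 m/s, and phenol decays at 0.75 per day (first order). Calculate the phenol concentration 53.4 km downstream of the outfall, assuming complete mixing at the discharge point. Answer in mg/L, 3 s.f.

0.0267 mg/L

246 L/s = 0.246 m³/s.
4.4 µg/L = 0.0044 mg/L.
After complete mixing, C₀ = (0.246·1.3 + 8.9·0.0044) / 9.146 = 0.03925 mg/L.
Travel time t = 5.34e+04 m / 1.2 m/s = 4.45e+04 s = 0.515 d.
C = 0.03925·exp(−0.75·0.515) = 0.03925·0.6796 = 0.02667 mg/L.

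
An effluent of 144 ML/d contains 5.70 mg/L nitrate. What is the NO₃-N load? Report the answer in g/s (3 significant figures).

9.50 g/s

144 ML/d = 1.667 m³/s.
Mass flux = Q·C = 1.667 m³/s × 5.7 g/m³ = 9.5 g/s.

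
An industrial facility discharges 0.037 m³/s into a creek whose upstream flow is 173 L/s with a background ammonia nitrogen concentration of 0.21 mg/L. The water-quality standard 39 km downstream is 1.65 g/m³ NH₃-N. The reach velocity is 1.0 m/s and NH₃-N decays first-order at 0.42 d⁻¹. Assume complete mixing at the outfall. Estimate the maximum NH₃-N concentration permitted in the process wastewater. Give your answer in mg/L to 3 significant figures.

173 L/s = 0.173 m³/s.
Travel time to the compliance point: t = 3.9e+04/1.0 = 3.9e+04 s = 0.4514 d; decay factor exp(−0.42·0.4514) = 0.8273.
So the concentration just after mixing may be at most 1.65/0.8273 = 1.994 mg/L.
Mass balance: 1.994·0.21 = 0.037·Cₑ + 0.173·0.21.
Cₑ = (0.4188 − 0.03633) / 0.037 = 10.34 mg/L.

10.3 mg/L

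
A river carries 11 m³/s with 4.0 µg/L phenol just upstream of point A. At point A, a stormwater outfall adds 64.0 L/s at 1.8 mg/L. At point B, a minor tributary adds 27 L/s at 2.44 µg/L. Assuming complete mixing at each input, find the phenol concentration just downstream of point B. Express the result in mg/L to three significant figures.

4.0 µg/L = 0.004 mg/L.
64.0 L/s = 0.064 m³/s.
After input A: C = (11·0.004 + 0.064·1.8) / 11.06 = 0.01439 mg/L.
27 L/s = 0.027 m³/s.
2.44 µg/L = 0.00244 mg/L.
After input B: C = (11.06·0.01439 + 0.027·0.00244) / 11.09 = 0.01436 mg/L.

0.0144 mg/L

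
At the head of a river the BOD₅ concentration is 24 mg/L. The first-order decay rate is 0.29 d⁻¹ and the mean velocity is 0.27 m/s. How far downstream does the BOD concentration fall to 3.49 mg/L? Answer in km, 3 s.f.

From C = C₀·e^(−kt), t = ln(C₀/C)/k = ln(24/3.49)/0.29 = 1.928/0.29 = 6.649 d.
Distance = v·t = 0.27 m/s × 5.745e+05 s = 1.551e+05 m = 155.1 km.

155 km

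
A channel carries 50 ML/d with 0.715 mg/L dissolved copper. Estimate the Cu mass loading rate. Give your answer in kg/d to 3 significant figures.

35.8 kg/d

50 ML/d = 0.5787 m³/s.
Mass flux = Q·C = 0.5787 m³/s × 0.715 g/m³ = 0.4138 g/s.
= 0.4138 g/s × 86.4 = 35.75 kg/d.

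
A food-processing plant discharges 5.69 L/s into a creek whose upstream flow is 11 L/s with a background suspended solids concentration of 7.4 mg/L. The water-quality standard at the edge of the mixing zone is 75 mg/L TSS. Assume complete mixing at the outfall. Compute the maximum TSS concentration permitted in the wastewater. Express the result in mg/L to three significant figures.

5.69 L/s = 0.00569 m³/s.
11 L/s = 0.011 m³/s.
Mass balance: 75·0.01669 = 0.00569·Cₑ + 0.011·7.4.
Cₑ = (1.252 − 0.0814) / 0.00569 = 205.7 mg/L.

206 mg/L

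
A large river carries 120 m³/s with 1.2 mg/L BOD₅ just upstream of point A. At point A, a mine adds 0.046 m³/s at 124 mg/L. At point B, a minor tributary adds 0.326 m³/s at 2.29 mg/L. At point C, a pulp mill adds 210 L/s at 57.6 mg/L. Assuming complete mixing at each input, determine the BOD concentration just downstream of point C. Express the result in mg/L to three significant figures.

After input A: C = (120·1.2 + 0.046·124) / 120 = 1.247 mg/L.
After input B: C = (120·1.247 + 0.326·2.29) / 120.4 = 1.25 mg/L.
210 L/s = 0.21 m³/s.
After input C: C = (120.4·1.25 + 0.21·57.6) / 120.6 = 1.348 mg/L.

1.35 mg/L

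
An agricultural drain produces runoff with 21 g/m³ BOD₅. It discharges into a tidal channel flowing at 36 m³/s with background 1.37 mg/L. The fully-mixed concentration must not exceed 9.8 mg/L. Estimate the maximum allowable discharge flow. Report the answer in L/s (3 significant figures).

27100 L/s

Mass balance at complete mixing: C_std·(Q_w + Q_r) = Q_w·C_e + Q_r·C_b.
Rearranging, Q_w = Q_r·(C_std − C_b)/(C_e − C_std) = 36·(9.8 − 1.37) / (21 − 9.8) = 27.1 m³/s.
= 2.71e+04 L/s.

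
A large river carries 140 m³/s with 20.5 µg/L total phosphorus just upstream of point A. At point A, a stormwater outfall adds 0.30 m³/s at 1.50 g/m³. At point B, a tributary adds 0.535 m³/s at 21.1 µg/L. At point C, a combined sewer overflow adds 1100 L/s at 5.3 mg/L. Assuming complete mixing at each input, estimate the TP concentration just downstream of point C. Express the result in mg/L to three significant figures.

20.5 µg/L = 0.0205 mg/L.
After input A: C = (140·0.0205 + 0.3·1.5) / 140.3 = 0.02366 mg/L.
21.1 µg/L = 0.0211 mg/L.
After input B: C = (140.3·0.02366 + 0.535·0.0211) / 140.8 = 0.02365 mg/L.
1100 L/s = 1.1 m³/s.
After input C: C = (140.8·0.02365 + 1.1·5.3) / 141.9 = 0.06455 mg/L.

0.0645 mg/L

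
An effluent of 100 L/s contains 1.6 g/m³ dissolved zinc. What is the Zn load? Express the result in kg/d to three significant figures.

100 L/s = 0.1 m³/s.
Mass flux = Q·C = 0.1 m³/s × 1.6 g/m³ = 0.16 g/s.
= 0.16 g/s × 86.4 = 13.82 kg/d.

13.8 kg/d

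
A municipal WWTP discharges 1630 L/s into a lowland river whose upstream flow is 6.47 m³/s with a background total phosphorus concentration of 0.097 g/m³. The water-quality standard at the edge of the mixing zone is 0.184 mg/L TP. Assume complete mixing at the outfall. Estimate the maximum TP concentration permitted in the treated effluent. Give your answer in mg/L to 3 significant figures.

0.529 mg/L

1630 L/s = 1.63 m³/s.
Mass balance: 0.184·8.1 = 1.63·Cₑ + 6.47·0.097.
Cₑ = (1.49 − 0.6276) / 1.63 = 0.5293 mg/L.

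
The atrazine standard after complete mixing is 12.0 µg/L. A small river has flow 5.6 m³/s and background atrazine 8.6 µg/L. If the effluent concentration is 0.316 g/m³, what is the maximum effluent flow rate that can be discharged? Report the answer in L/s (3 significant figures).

62.6 L/s

8.6 µg/L = 0.0086 mg/L.
12.0 µg/L = 0.012 mg/L.
Mass balance at complete mixing: C_std·(Q_w + Q_r) = Q_w·C_e + Q_r·C_b.
Rearranging, Q_w = Q_r·(C_std − C_b)/(C_e − C_std) = 5.6·(0.012 − 0.0086) / (0.316 − 0.012) = 0.06263 m³/s.
= 62.63 L/s.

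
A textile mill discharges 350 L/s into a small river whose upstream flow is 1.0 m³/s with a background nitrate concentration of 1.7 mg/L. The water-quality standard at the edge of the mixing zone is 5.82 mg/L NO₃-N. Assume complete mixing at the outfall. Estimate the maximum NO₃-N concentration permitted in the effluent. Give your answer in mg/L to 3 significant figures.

17.6 mg/L

350 L/s = 0.35 m³/s.
Mass balance: 5.82·1.35 = 0.35·Cₑ + 1·1.7.
Cₑ = (7.857 − 1.7) / 0.35 = 17.59 mg/L.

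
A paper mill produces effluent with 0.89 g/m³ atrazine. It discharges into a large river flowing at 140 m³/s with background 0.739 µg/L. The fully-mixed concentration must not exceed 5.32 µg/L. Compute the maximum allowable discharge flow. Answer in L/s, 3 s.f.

725 L/s

0.739 µg/L = 0.000739 mg/L.
5.32 µg/L = 0.00532 mg/L.
Mass balance at complete mixing: C_std·(Q_w + Q_r) = Q_w·C_e + Q_r·C_b.
Rearranging, Q_w = Q_r·(C_std − C_b)/(C_e − C_std) = 140·(0.00532 − 0.000739) / (0.89 − 0.00532) = 0.7249 m³/s.
= 724.9 L/s.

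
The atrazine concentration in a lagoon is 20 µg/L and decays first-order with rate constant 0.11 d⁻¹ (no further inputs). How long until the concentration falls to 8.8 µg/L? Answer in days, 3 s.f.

7.46 d

t = ln(C₀/C)/k = ln(20/8.8)/0.11 = 0.821/0.11 = 7.463 d.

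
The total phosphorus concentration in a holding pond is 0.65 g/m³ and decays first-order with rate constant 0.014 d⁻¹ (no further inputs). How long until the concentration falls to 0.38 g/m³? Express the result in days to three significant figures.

38.3 d

t = ln(C₀/C)/k = ln(0.65/0.38)/0.014 = 0.5368/0.014 = 38.34 d.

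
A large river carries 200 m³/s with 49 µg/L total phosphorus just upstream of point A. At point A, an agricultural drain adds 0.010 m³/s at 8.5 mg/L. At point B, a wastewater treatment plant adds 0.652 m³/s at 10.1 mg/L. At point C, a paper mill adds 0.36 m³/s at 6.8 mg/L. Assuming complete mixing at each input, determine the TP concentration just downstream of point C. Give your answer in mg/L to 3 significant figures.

0.0941 mg/L

49 µg/L = 0.049 mg/L.
After input A: C = (200·0.049 + 0.01·8.5) / 200 = 0.04942 mg/L.
After input B: C = (200·0.04942 + 0.652·10.1) / 200.7 = 0.08208 mg/L.
After input C: C = (200.7·0.08208 + 0.36·6.8) / 201 = 0.09411 mg/L.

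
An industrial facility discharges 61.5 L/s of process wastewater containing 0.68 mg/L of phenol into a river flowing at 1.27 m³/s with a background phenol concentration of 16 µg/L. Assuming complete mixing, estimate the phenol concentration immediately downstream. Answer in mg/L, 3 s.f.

0.0467 mg/L

61.5 L/s = 0.0615 m³/s.
16 µg/L = 0.016 mg/L.
Conservation of mass across the mixing zone: C = (0.0615·0.68 + 1.27·0.016) / (0.0615 + 1.27) = 0.06214/1.332 = 0.04667 mg/L.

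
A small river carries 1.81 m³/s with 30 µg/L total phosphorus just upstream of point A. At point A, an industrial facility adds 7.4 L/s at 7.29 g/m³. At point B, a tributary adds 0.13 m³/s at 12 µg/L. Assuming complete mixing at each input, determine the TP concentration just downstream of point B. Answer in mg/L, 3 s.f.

0.0564 mg/L

30 µg/L = 0.03 mg/L.
7.4 L/s = 0.0074 m³/s.
After input A: C = (1.81·0.03 + 0.0074·7.29) / 1.817 = 0.05956 mg/L.
12 µg/L = 0.012 mg/L.
After input B: C = (1.817·0.05956 + 0.13·0.012) / 1.947 = 0.05639 mg/L.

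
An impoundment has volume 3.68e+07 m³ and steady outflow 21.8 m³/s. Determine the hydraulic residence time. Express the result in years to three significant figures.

Q = 21.8 m³/s × 3.156e+07 s/yr = 6.88e+08 m³/yr.
Hydraulic residence time τ = V/Q = 3.68e+07/6.88e+08 = 0.05349 yr.

0.0535 yr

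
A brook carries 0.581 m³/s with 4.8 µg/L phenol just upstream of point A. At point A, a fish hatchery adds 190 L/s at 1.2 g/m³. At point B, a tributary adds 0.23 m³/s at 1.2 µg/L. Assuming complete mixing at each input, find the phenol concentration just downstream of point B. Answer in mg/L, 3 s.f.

0.231 mg/L

4.8 µg/L = 0.0048 mg/L.
190 L/s = 0.19 m³/s.
After input A: C = (0.581·0.0048 + 0.19·1.2) / 0.771 = 0.2993 mg/L.
1.2 µg/L = 0.0012 mg/L.
After input B: C = (0.771·0.2993 + 0.23·0.0012) / 1.001 = 0.2308 mg/L.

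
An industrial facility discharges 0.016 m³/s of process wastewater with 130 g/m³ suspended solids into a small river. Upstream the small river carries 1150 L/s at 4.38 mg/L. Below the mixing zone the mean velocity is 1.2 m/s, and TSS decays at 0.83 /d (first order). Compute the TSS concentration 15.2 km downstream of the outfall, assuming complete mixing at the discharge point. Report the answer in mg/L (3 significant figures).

1150 L/s = 1.15 m³/s.
After complete mixing, C₀ = (0.016·130 + 1.15·4.38) / 1.166 = 6.104 mg/L.
Travel time t = 1.52e+04 m / 1.2 m/s = 1.267e+04 s = 0.1466 d.
C = 6.104·exp(−0.83·0.1466) = 6.104·0.8854 = 5.404 mg/L.

5.40 mg/L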